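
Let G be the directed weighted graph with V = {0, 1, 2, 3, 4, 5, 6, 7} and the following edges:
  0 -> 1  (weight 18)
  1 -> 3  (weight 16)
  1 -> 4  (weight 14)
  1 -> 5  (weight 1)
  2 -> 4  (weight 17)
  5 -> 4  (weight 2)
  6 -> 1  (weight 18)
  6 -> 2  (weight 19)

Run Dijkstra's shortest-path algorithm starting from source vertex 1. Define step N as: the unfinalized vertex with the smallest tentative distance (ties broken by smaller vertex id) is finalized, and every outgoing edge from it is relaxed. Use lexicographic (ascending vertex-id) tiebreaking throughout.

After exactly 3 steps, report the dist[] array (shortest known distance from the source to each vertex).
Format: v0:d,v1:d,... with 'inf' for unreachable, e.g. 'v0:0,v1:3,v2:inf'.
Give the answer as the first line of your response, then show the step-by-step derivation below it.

v0:inf,v1:0,v2:inf,v3:16,v4:3,v5:1,v6:inf,v7:inf

step 1: dist = v0:inf,v1:0,v2:inf,v3:16,v4:14,v5:1,v6:inf,v7:inf
step 2: dist = v0:inf,v1:0,v2:inf,v3:16,v4:3,v5:1,v6:inf,v7:inf
step 3: dist = v0:inf,v1:0,v2:inf,v3:16,v4:3,v5:1,v6:inf,v7:inf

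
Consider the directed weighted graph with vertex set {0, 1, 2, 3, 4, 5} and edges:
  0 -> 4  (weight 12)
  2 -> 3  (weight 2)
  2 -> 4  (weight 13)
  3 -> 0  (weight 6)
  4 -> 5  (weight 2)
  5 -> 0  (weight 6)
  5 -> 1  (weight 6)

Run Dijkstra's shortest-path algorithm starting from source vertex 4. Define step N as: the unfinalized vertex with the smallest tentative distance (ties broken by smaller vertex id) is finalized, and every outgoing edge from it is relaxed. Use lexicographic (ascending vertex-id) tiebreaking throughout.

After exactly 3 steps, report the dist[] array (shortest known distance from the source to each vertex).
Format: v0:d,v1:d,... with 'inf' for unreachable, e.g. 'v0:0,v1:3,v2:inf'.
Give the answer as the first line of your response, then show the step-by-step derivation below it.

v0:8,v1:8,v2:inf,v3:inf,v4:0,v5:2

step 1: dist = v0:inf,v1:inf,v2:inf,v3:inf,v4:0,v5:2
step 2: dist = v0:8,v1:8,v2:inf,v3:inf,v4:0,v5:2
step 3: dist = v0:8,v1:8,v2:inf,v3:inf,v4:0,v5:2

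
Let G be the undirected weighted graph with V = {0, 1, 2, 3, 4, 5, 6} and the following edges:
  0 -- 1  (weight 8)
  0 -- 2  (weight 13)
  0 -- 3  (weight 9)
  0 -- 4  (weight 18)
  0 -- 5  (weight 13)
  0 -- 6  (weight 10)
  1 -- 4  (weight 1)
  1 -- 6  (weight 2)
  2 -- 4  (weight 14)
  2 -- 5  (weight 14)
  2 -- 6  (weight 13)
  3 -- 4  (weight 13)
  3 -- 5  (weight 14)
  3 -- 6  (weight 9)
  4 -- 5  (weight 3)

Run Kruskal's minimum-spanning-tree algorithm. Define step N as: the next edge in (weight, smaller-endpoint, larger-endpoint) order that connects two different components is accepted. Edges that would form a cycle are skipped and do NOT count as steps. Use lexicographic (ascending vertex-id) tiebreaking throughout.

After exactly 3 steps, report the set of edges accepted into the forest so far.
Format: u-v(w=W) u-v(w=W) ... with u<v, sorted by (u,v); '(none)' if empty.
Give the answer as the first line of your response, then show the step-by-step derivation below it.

1-4(w=1) 1-6(w=2) 4-5(w=3)

step 1: add edge 1-4 (w=1); MST = {1-4(w=1)}
step 2: add edge 1-6 (w=2); MST = {1-4(w=1) 1-6(w=2)}
step 3: add edge 4-5 (w=3); MST = {1-4(w=1) 1-6(w=2) 4-5(w=3)}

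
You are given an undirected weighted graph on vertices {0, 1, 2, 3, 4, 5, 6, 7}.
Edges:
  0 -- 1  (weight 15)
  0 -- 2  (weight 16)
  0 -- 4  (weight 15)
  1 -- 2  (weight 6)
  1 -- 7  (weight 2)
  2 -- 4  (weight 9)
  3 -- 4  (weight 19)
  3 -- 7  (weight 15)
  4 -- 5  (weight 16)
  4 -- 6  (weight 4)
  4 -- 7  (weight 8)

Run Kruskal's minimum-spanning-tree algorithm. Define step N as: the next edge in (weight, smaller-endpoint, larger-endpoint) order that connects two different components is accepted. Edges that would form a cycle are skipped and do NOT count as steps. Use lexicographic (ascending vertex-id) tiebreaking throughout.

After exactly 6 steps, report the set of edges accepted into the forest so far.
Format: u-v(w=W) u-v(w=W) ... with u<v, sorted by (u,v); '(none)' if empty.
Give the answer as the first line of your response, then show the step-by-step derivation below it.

0-1(w=15) 1-2(w=6) 1-7(w=2) 3-7(w=15) 4-6(w=4) 4-7(w=8)

step 1: add edge 1-7 (w=2); MST = {1-7(w=2)}
step 2: add edge 4-6 (w=4); MST = {1-7(w=2) 4-6(w=4)}
step 3: add edge 1-2 (w=6); MST = {1-2(w=6) 1-7(w=2) 4-6(w=4)}
step 4: add edge 4-7 (w=8); MST = {1-2(w=6) 1-7(w=2) 4-6(w=4) 4-7(w=8)}
step 5: add edge 0-1 (w=15); MST = {0-1(w=15) 1-2(w=6) 1-7(w=2) 4-6(w=4) 4-7(w=8)}
step 6: add edge 3-7 (w=15); MST = {0-1(w=15) 1-2(w=6) 1-7(w=2) 3-7(w=15) 4-6(w=4) 4-7(w=8)}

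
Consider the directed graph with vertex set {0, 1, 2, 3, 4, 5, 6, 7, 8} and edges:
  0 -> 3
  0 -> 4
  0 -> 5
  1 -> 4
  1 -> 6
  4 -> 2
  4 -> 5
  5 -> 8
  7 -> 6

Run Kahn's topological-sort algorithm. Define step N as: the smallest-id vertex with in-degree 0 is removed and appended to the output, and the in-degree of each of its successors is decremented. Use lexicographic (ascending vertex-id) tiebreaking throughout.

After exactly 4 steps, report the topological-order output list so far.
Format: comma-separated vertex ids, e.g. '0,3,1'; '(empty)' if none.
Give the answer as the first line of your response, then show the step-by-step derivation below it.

0,1,3,4

step 1: output 0; order=[0]; indeg=(0,0,1,0,1,1,2,0,1)
step 2: output 1; order=[0,1]; indeg=(0,0,1,0,0,1,1,0,1)
step 3: output 3; order=[0,1,3]; indeg=(0,0,1,0,0,1,1,0,1)
step 4: output 4; order=[0,1,3,4]; indeg=(0,0,0,0,0,0,1,0,1)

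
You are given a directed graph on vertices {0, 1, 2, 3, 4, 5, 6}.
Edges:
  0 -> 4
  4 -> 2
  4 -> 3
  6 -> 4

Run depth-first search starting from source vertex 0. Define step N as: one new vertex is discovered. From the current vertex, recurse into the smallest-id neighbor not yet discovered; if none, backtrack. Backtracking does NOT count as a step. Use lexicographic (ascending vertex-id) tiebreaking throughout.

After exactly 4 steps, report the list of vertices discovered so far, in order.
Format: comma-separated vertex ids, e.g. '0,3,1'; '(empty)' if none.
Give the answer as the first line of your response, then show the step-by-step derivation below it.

0,4,2,3

step 1: discover 0; path=0; order=0
step 2: discover 4; path=0>4; order=0,4
step 3: discover 2; path=0>4>2; order=0,4,2
step 4: discover 3; path=0>4>3; order=0,4,2,3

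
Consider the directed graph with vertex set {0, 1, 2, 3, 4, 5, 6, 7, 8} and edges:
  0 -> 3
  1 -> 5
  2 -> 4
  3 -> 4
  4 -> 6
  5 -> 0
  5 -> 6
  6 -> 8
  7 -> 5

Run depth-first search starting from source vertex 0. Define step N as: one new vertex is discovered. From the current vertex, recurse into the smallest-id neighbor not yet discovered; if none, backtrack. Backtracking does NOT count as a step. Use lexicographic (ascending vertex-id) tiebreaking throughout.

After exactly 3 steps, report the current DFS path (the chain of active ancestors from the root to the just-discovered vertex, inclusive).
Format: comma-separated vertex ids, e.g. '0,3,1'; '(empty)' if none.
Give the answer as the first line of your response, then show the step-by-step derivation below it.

0,3,4

step 1: discover 0; path=0; order=0
step 2: discover 3; path=0>3; order=0,3
step 3: discover 4; path=0>3>4; order=0,3,4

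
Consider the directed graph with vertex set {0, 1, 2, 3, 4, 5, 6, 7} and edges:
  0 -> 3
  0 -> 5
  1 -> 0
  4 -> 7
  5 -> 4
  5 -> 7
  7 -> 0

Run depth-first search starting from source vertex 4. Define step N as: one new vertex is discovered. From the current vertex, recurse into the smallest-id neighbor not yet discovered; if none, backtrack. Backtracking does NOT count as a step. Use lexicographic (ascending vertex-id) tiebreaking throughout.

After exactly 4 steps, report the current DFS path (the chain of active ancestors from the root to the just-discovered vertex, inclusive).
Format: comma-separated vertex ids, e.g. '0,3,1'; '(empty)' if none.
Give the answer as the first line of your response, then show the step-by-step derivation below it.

4,7,0,3

step 1: discover 4; path=4; order=4
step 2: discover 7; path=4>7; order=4,7
step 3: discover 0; path=4>7>0; order=4,7,0
step 4: discover 3; path=4>7>0>3; order=4,7,0,3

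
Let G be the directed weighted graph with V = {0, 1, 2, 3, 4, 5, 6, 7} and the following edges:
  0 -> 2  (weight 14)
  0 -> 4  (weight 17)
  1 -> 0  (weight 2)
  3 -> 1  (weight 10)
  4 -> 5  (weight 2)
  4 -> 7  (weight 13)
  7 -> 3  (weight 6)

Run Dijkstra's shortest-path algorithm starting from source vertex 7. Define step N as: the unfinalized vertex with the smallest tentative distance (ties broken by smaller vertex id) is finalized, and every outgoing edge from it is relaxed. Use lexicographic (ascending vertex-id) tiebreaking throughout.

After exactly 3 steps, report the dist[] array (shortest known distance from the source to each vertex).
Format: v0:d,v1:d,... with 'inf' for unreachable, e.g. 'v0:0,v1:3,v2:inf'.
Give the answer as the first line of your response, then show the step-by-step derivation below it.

v0:18,v1:16,v2:inf,v3:6,v4:inf,v5:inf,v6:inf,v7:0

step 1: dist = v0:inf,v1:inf,v2:inf,v3:6,v4:inf,v5:inf,v6:inf,v7:0
step 2: dist = v0:inf,v1:16,v2:inf,v3:6,v4:inf,v5:inf,v6:inf,v7:0
step 3: dist = v0:18,v1:16,v2:inf,v3:6,v4:inf,v5:inf,v6:inf,v7:0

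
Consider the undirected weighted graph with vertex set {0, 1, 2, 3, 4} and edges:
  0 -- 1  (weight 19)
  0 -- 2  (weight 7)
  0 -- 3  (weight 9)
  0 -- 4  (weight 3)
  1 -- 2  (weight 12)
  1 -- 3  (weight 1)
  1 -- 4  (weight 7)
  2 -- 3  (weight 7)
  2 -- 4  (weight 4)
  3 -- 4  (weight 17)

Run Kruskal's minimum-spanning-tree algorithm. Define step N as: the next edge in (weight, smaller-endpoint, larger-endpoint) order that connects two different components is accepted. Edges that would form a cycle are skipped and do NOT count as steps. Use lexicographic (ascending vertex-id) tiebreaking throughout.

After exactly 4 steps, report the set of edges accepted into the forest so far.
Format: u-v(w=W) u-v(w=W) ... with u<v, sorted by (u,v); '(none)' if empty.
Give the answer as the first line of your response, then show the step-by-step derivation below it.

0-4(w=3) 1-3(w=1) 1-4(w=7) 2-4(w=4)

step 1: add edge 1-3 (w=1); MST = {1-3(w=1)}
step 2: add edge 0-4 (w=3); MST = {0-4(w=3) 1-3(w=1)}
step 3: add edge 2-4 (w=4); MST = {0-4(w=3) 1-3(w=1) 2-4(w=4)}
step 4: add edge 1-4 (w=7); MST = {0-4(w=3) 1-3(w=1) 1-4(w=7) 2-4(w=4)}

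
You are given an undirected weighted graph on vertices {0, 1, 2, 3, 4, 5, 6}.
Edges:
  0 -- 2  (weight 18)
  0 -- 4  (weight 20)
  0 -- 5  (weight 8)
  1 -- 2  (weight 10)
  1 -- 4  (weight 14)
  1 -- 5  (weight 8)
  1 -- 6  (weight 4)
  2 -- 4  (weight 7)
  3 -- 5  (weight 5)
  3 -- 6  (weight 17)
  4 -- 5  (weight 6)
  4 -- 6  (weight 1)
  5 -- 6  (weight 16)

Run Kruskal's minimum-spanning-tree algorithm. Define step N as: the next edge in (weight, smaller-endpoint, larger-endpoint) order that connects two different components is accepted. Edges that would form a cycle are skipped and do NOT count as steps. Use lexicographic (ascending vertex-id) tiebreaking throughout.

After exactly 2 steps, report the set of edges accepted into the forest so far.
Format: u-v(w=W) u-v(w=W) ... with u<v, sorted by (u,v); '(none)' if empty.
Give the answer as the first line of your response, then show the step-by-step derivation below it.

1-6(w=4) 4-6(w=1)

step 1: add edge 4-6 (w=1); MST = {4-6(w=1)}
step 2: add edge 1-6 (w=4); MST = {1-6(w=4) 4-6(w=1)}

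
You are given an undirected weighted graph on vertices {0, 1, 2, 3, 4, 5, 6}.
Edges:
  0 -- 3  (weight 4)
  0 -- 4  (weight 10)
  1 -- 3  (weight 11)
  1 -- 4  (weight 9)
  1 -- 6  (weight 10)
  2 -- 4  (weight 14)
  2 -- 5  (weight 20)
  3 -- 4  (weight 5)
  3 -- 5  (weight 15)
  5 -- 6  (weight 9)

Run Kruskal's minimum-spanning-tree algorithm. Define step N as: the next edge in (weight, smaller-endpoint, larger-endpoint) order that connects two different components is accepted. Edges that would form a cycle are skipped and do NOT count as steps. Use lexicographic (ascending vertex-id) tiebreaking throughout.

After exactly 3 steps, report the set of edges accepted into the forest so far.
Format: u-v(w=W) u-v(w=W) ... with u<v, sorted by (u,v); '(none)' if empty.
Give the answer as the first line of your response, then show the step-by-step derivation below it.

0-3(w=4) 1-4(w=9) 3-4(w=5)

step 1: add edge 0-3 (w=4); MST = {0-3(w=4)}
step 2: add edge 3-4 (w=5); MST = {0-3(w=4) 3-4(w=5)}
step 3: add edge 1-4 (w=9); MST = {0-3(w=4) 1-4(w=9) 3-4(w=5)}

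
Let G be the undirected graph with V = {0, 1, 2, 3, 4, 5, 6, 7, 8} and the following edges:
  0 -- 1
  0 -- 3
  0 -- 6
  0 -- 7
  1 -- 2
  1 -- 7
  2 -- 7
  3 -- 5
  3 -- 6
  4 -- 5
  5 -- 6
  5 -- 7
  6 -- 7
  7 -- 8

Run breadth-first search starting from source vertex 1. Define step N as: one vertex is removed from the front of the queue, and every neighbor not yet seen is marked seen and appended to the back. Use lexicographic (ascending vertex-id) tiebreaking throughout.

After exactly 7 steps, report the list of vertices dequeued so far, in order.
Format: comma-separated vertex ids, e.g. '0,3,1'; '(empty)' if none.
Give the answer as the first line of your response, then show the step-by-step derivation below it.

1,0,2,7,3,6,5

step 1: dequeue 1; queue=[0,2,7]; order=1
step 2: dequeue 0; queue=[2,7,3,6]; order=1,0
step 3: dequeue 2; queue=[7,3,6]; order=1,0,2
step 4: dequeue 7; queue=[3,6,5,8]; order=1,0,2,7
step 5: dequeue 3; queue=[6,5,8]; order=1,0,2,7,3
step 6: dequeue 6; queue=[5,8]; order=1,0,2,7,3,6
step 7: dequeue 5; queue=[8,4]; order=1,0,2,7,3,6,5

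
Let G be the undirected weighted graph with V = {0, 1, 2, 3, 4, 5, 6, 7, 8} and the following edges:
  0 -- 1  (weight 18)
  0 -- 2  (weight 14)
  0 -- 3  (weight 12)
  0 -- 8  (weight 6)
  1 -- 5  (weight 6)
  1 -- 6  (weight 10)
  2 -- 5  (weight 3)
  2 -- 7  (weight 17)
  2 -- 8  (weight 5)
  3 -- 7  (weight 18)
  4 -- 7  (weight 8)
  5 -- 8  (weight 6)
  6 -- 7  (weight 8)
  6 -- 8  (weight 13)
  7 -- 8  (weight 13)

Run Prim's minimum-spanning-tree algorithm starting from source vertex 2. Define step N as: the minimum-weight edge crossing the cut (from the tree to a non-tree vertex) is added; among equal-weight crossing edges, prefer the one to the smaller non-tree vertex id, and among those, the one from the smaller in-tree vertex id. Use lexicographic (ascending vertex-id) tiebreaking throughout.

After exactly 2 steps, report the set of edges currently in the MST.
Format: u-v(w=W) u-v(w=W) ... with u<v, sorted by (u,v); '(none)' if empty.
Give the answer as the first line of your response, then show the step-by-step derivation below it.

2-5(w=3) 2-8(w=5)

step 1: add edge 2-5 (w=3); MST = {2-5(w=3)}
step 2: add edge 2-8 (w=5); MST = {2-5(w=3) 2-8(w=5)}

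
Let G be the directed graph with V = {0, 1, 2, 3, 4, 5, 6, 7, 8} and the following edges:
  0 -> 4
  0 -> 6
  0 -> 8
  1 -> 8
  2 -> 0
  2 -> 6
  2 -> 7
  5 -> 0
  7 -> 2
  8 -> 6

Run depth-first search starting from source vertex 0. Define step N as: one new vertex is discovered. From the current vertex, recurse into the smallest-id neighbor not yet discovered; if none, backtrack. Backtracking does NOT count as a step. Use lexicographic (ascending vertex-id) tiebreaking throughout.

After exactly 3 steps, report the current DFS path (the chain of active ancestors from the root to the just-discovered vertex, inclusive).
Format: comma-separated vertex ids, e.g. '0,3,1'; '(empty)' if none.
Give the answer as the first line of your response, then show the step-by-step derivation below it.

0,6

step 1: discover 0; path=0; order=0
step 2: discover 4; path=0>4; order=0,4
step 3: discover 6; path=0>6; order=0,4,6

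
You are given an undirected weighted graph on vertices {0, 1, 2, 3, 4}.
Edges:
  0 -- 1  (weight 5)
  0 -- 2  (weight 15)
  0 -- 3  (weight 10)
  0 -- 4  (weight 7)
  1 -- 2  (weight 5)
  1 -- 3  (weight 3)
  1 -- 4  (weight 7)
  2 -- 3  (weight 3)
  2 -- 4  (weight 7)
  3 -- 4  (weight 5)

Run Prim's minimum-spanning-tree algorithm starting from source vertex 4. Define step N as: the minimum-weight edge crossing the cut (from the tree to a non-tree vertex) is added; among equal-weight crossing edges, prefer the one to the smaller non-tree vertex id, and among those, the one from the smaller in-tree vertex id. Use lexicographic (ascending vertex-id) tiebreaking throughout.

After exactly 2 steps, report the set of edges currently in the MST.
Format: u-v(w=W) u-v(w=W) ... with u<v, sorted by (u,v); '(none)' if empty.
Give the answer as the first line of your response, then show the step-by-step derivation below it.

1-3(w=3) 3-4(w=5)

step 1: add edge 3-4 (w=5); MST = {3-4(w=5)}
step 2: add edge 1-3 (w=3); MST = {1-3(w=3) 3-4(w=5)}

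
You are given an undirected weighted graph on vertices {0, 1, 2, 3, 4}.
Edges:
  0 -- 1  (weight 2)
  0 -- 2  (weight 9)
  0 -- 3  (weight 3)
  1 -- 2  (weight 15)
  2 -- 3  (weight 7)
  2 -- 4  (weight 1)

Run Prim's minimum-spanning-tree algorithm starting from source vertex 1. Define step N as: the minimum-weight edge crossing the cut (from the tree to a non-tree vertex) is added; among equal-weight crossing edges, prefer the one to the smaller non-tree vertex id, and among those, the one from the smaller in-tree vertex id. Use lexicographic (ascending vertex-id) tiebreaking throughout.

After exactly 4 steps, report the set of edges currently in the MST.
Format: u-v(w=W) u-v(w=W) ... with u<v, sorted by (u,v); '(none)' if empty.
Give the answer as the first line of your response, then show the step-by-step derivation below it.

0-1(w=2) 0-3(w=3) 2-3(w=7) 2-4(w=1)

step 1: add edge 0-1 (w=2); MST = {0-1(w=2)}
step 2: add edge 0-3 (w=3); MST = {0-1(w=2) 0-3(w=3)}
step 3: add edge 2-3 (w=7); MST = {0-1(w=2) 0-3(w=3) 2-3(w=7)}
step 4: add edge 2-4 (w=1); MST = {0-1(w=2) 0-3(w=3) 2-3(w=7) 2-4(w=1)}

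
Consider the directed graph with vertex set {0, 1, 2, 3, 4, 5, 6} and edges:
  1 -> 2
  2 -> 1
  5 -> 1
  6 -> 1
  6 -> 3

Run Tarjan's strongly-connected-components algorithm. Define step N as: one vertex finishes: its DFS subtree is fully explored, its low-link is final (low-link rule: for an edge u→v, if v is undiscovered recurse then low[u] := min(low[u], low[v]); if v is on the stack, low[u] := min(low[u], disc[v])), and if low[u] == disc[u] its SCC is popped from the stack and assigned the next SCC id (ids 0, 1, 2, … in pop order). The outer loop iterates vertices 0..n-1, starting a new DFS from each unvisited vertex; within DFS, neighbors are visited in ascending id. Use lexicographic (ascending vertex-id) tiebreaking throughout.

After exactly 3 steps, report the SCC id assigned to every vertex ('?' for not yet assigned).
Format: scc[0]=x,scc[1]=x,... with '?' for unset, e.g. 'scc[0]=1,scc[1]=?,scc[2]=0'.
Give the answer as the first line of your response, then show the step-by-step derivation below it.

scc[0]=0,scc[1]=1,scc[2]=1,scc[3]=?,scc[4]=?,scc[5]=?,scc[6]=?

step 1: low=(low[0]=0,low[1]=?,low[2]=?,low[3]=?,low[4]=?,low[5]=?,low[6]=?); scc=(scc[0]=0,scc[1]=?,scc[2]=?,scc[3]=?,scc[4]=?,scc[5]=?,scc[6]=?)
step 2: low=(low[0]=0,low[1]=1,low[2]=1,low[3]=?,low[4]=?,low[5]=?,low[6]=?); scc=(scc[0]=0,scc[1]=?,scc[2]=?,scc[3]=?,scc[4]=?,scc[5]=?,scc[6]=?)
step 3: low=(low[0]=0,low[1]=1,low[2]=1,low[3]=?,low[4]=?,low[5]=?,low[6]=?); scc=(scc[0]=0,scc[1]=1,scc[2]=1,scc[3]=?,scc[4]=?,scc[5]=?,scc[6]=?)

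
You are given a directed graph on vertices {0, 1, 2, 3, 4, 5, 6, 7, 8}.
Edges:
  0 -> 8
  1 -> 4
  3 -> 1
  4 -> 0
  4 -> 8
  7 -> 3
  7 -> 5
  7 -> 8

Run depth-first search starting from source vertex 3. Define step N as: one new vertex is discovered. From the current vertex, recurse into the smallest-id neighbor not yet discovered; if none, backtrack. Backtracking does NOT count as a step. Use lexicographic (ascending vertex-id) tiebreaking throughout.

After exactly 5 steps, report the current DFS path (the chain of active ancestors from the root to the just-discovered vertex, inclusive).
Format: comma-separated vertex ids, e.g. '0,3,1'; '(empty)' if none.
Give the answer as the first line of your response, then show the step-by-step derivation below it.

3,1,4,0,8

step 1: discover 3; path=3; order=3
step 2: discover 1; path=3>1; order=3,1
step 3: discover 4; path=3>1>4; order=3,1,4
step 4: discover 0; path=3>1>4>0; order=3,1,4,0
step 5: discover 8; path=3>1>4>0>8; order=3,1,4,0,8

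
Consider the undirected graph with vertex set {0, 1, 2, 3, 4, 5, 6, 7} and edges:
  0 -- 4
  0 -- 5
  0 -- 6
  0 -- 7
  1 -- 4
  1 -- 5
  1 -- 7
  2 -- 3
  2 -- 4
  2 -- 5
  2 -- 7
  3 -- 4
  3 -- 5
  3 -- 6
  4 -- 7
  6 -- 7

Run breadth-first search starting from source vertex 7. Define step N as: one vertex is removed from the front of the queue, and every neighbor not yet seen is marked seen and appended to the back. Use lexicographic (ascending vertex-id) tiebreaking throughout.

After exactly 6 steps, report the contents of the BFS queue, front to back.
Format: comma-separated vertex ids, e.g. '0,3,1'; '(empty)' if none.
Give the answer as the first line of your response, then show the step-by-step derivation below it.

5,3

step 1: dequeue 7; queue=[0,1,2,4,6]; order=7
step 2: dequeue 0; queue=[1,2,4,6,5]; order=7,0
step 3: dequeue 1; queue=[2,4,6,5]; order=7,0,1
step 4: dequeue 2; queue=[4,6,5,3]; order=7,0,1,2
step 5: dequeue 4; queue=[6,5,3]; order=7,0,1,2,4
step 6: dequeue 6; queue=[5,3]; order=7,0,1,2,4,6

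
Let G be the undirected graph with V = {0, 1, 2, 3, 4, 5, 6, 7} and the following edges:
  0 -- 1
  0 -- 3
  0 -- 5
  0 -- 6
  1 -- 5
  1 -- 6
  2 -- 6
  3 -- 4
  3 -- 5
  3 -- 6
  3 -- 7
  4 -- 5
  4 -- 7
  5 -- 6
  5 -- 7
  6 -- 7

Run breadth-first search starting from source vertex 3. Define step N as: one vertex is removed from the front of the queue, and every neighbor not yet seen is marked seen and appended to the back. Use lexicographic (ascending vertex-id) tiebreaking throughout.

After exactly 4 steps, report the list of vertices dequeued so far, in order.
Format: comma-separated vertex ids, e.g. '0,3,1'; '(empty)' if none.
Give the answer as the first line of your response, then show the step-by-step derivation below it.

3,0,4,5

step 1: dequeue 3; queue=[0,4,5,6,7]; order=3
step 2: dequeue 0; queue=[4,5,6,7,1]; order=3,0
step 3: dequeue 4; queue=[5,6,7,1]; order=3,0,4
step 4: dequeue 5; queue=[6,7,1]; order=3,0,4,5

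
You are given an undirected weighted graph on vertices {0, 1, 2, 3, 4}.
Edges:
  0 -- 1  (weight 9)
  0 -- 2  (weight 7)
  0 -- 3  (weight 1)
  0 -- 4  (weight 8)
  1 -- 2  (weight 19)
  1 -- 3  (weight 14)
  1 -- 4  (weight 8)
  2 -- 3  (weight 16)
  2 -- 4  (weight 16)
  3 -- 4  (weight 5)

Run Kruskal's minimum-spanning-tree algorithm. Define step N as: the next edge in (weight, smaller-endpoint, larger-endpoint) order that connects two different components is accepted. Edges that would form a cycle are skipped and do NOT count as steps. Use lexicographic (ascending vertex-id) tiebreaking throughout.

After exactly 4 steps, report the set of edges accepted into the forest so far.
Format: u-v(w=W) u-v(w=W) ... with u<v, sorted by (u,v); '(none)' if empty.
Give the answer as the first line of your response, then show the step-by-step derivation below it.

0-2(w=7) 0-3(w=1) 1-4(w=8) 3-4(w=5)

step 1: add edge 0-3 (w=1); MST = {0-3(w=1)}
step 2: add edge 3-4 (w=5); MST = {0-3(w=1) 3-4(w=5)}
step 3: add edge 0-2 (w=7); MST = {0-2(w=7) 0-3(w=1) 3-4(w=5)}
step 4: add edge 1-4 (w=8); MST = {0-2(w=7) 0-3(w=1) 1-4(w=8) 3-4(w=5)}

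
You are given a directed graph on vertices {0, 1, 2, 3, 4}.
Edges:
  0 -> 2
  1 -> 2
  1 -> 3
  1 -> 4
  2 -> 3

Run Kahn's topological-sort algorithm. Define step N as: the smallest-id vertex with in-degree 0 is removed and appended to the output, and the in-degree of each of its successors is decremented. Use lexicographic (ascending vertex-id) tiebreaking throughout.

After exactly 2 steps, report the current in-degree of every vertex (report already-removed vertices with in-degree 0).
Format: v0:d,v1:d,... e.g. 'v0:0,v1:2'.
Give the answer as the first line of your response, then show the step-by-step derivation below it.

v0:0,v1:0,v2:0,v3:1,v4:0

step 1: output 0; order=[0]; indeg=(0,0,1,2,1)
step 2: output 1; order=[0,1]; indeg=(0,0,0,1,0)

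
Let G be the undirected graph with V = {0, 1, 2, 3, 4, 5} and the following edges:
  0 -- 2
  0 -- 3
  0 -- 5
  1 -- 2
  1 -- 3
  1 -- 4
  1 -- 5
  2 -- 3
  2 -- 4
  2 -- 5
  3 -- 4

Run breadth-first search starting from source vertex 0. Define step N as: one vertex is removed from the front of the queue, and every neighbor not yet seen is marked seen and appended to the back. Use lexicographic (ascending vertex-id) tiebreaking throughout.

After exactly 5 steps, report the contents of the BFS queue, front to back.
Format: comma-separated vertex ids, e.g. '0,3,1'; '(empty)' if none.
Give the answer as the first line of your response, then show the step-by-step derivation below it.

4

step 1: dequeue 0; queue=[2,3,5]; order=0
step 2: dequeue 2; queue=[3,5,1,4]; order=0,2
step 3: dequeue 3; queue=[5,1,4]; order=0,2,3
step 4: dequeue 5; queue=[1,4]; order=0,2,3,5
step 5: dequeue 1; queue=[4]; order=0,2,3,5,1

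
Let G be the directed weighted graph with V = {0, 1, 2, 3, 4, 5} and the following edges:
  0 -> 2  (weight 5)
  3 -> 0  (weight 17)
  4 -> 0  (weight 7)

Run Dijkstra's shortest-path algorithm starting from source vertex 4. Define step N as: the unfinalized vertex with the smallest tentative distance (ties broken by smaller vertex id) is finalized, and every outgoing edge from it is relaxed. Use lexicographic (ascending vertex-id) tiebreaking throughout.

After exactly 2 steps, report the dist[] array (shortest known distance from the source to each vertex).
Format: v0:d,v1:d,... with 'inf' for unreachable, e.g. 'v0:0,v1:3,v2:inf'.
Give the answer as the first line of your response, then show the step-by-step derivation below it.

v0:7,v1:inf,v2:12,v3:inf,v4:0,v5:inf

step 1: dist = v0:7,v1:inf,v2:inf,v3:inf,v4:0,v5:inf
step 2: dist = v0:7,v1:inf,v2:12,v3:inf,v4:0,v5:inf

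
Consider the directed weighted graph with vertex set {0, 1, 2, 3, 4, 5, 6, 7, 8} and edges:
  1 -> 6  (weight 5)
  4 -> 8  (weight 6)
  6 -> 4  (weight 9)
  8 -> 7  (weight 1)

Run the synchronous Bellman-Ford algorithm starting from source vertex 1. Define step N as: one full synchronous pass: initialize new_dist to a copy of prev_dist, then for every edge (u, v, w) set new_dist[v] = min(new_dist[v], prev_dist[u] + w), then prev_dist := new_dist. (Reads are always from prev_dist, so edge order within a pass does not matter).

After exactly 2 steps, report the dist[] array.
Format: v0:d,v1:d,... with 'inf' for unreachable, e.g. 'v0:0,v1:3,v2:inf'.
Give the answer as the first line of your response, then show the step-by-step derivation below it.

v0:inf,v1:0,v2:inf,v3:inf,v4:14,v5:inf,v6:5,v7:inf,v8:inf

step 1: dist = v0:inf,v1:0,v2:inf,v3:inf,v4:inf,v5:inf,v6:5,v7:inf,v8:inf
step 2: dist = v0:inf,v1:0,v2:inf,v3:inf,v4:14,v5:inf,v6:5,v7:inf,v8:inf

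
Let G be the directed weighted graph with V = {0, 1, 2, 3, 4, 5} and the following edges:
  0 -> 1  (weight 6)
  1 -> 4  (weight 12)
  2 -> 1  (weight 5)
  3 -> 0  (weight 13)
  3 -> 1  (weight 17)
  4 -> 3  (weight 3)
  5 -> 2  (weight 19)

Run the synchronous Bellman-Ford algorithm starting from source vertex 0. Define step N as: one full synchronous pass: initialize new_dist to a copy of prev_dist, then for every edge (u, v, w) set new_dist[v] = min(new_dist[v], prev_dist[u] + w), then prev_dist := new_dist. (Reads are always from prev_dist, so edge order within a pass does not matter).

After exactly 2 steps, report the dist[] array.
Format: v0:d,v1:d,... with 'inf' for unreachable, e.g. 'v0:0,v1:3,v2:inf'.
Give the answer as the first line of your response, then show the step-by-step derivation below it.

v0:0,v1:6,v2:inf,v3:inf,v4:18,v5:inf

step 1: dist = v0:0,v1:6,v2:inf,v3:inf,v4:inf,v5:inf
step 2: dist = v0:0,v1:6,v2:inf,v3:inf,v4:18,v5:inf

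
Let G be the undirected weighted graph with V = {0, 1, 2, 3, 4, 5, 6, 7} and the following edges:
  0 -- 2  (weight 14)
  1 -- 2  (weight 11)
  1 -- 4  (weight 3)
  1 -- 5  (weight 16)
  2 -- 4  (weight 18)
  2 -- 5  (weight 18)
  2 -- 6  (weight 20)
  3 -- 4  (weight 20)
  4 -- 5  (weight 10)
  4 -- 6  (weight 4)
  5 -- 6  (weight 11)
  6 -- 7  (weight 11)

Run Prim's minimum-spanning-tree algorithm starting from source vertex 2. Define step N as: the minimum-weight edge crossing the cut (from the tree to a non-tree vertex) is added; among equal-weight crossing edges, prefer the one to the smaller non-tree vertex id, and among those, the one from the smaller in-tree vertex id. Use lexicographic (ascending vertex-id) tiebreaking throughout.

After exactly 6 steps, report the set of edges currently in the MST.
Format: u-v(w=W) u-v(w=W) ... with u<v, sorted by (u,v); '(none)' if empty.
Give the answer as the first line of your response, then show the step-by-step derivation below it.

0-2(w=14) 1-2(w=11) 1-4(w=3) 4-5(w=10) 4-6(w=4) 6-7(w=11)

step 1: add edge 1-2 (w=11); MST = {1-2(w=11)}
step 2: add edge 1-4 (w=3); MST = {1-2(w=11) 1-4(w=3)}
step 3: add edge 4-6 (w=4); MST = {1-2(w=11) 1-4(w=3) 4-6(w=4)}
step 4: add edge 4-5 (w=10); MST = {1-2(w=11) 1-4(w=3) 4-5(w=10) 4-6(w=4)}
step 5: add edge 6-7 (w=11); MST = {1-2(w=11) 1-4(w=3) 4-5(w=10) 4-6(w=4) 6-7(w=11)}
step 6: add edge 0-2 (w=14); MST = {0-2(w=14) 1-2(w=11) 1-4(w=3) 4-5(w=10) 4-6(w=4) 6-7(w=11)}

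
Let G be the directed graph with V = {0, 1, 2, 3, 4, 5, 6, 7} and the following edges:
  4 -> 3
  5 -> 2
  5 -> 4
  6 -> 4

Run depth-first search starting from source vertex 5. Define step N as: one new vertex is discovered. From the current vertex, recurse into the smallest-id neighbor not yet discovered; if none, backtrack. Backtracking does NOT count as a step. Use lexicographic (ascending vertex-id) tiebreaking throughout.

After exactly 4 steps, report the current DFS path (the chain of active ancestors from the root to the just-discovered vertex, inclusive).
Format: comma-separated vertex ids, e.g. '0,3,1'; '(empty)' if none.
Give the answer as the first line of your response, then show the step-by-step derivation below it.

5,4,3

step 1: discover 5; path=5; order=5
step 2: discover 2; path=5>2; order=5,2
step 3: discover 4; path=5>4; order=5,2,4
step 4: discover 3; path=5>4>3; order=5,2,4,3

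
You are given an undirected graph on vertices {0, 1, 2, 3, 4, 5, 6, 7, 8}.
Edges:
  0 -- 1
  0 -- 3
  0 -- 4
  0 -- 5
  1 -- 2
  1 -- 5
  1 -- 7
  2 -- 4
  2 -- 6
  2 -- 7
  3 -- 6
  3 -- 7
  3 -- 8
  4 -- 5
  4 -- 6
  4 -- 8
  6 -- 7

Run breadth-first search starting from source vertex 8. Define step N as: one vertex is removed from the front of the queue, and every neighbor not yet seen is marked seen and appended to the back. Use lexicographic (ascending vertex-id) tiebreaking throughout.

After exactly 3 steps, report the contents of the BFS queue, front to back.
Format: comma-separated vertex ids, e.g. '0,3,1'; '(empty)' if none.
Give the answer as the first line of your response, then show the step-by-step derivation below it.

0,6,7,2,5

step 1: dequeue 8; queue=[3,4]; order=8
step 2: dequeue 3; queue=[4,0,6,7]; order=8,3
step 3: dequeue 4; queue=[0,6,7,2,5]; order=8,3,4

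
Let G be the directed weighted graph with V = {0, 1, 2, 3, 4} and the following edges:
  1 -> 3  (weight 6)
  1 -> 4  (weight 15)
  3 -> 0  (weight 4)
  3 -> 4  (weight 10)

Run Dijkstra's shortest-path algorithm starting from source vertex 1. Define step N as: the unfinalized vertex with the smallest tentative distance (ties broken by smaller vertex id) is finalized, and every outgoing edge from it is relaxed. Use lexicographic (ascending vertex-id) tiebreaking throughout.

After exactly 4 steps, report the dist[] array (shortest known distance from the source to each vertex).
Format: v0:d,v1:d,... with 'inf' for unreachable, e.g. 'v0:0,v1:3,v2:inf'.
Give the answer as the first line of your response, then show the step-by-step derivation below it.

v0:10,v1:0,v2:inf,v3:6,v4:15

step 1: dist = v0:inf,v1:0,v2:inf,v3:6,v4:15
step 2: dist = v0:10,v1:0,v2:inf,v3:6,v4:15
step 3: dist = v0:10,v1:0,v2:inf,v3:6,v4:15
step 4: dist = v0:10,v1:0,v2:inf,v3:6,v4:15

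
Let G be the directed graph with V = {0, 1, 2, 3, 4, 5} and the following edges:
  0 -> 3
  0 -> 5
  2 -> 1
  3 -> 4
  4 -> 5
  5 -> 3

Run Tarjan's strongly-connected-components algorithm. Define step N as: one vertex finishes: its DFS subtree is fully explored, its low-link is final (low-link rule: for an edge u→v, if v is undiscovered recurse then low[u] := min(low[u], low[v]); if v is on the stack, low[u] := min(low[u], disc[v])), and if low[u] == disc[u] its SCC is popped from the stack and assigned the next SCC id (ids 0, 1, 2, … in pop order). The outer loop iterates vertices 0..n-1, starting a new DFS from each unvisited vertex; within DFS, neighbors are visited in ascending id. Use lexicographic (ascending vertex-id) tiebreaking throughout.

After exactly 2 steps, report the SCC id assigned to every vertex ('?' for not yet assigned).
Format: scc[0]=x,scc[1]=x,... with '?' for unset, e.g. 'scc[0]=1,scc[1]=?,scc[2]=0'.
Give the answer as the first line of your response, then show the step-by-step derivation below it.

scc[0]=?,scc[1]=?,scc[2]=?,scc[3]=?,scc[4]=?,scc[5]=?

step 1: low=(low[0]=0,low[1]=?,low[2]=?,low[3]=1,low[4]=2,low[5]=1); scc=(scc[0]=?,scc[1]=?,scc[2]=?,scc[3]=?,scc[4]=?,scc[5]=?)
step 2: low=(low[0]=0,low[1]=?,low[2]=?,low[3]=1,low[4]=1,low[5]=1); scc=(scc[0]=?,scc[1]=?,scc[2]=?,scc[3]=?,scc[4]=?,scc[5]=?)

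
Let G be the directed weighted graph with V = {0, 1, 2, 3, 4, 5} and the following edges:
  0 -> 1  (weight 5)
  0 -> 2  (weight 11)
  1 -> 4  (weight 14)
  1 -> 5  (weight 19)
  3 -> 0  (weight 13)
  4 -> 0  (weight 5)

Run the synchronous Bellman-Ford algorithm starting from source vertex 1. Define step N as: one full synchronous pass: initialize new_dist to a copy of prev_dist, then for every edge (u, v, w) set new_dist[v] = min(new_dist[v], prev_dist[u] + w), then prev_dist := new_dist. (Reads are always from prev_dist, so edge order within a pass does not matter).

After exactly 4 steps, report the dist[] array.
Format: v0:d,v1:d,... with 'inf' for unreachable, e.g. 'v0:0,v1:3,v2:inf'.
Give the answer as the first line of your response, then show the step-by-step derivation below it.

v0:19,v1:0,v2:30,v3:inf,v4:14,v5:19

step 1: dist = v0:inf,v1:0,v2:inf,v3:inf,v4:14,v5:19
step 2: dist = v0:19,v1:0,v2:inf,v3:inf,v4:14,v5:19
step 3: dist = v0:19,v1:0,v2:30,v3:inf,v4:14,v5:19
step 4: dist = v0:19,v1:0,v2:30,v3:inf,v4:14,v5:19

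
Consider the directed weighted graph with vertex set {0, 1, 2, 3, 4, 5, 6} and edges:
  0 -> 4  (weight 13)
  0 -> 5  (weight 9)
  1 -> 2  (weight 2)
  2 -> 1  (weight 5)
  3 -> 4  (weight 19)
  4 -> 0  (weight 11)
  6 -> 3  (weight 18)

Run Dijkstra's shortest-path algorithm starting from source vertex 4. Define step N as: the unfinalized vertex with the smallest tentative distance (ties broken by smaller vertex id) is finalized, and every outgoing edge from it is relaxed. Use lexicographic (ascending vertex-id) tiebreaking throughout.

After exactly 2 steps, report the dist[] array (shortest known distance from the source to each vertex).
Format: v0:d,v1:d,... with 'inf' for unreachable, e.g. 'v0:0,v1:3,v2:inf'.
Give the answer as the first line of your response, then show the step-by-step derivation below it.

v0:11,v1:inf,v2:inf,v3:inf,v4:0,v5:20,v6:inf

step 1: dist = v0:11,v1:inf,v2:inf,v3:inf,v4:0,v5:inf,v6:inf
step 2: dist = v0:11,v1:inf,v2:inf,v3:inf,v4:0,v5:20,v6:inf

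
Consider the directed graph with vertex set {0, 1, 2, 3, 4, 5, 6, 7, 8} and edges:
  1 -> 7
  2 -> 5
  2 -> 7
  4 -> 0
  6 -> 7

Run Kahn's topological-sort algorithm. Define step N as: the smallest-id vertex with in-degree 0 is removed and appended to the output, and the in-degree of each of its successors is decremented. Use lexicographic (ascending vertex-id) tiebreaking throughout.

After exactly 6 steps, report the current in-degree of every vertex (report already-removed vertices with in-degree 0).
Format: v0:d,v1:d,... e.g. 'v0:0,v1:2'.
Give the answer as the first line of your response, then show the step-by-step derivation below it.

v0:0,v1:0,v2:0,v3:0,v4:0,v5:0,v6:0,v7:1,v8:0

step 1: output 1; order=[1]; indeg=(1,0,0,0,0,1,0,2,0)
step 2: output 2; order=[1,2]; indeg=(1,0,0,0,0,0,0,1,0)
step 3: output 3; order=[1,2,3]; indeg=(1,0,0,0,0,0,0,1,0)
step 4: output 4; order=[1,2,3,4]; indeg=(0,0,0,0,0,0,0,1,0)
step 5: output 0; order=[1,2,3,4,0]; indeg=(0,0,0,0,0,0,0,1,0)
step 6: output 5; order=[1,2,3,4,0,5]; indeg=(0,0,0,0,0,0,0,1,0)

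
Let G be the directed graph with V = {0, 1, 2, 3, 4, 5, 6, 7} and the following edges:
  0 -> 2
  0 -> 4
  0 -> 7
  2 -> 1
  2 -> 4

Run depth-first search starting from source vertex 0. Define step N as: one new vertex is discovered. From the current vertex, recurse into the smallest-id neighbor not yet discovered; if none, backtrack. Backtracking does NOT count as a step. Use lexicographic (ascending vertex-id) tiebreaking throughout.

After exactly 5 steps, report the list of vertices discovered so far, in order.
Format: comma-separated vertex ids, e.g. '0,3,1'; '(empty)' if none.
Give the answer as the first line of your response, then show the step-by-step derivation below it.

0,2,1,4,7

step 1: discover 0; path=0; order=0
step 2: discover 2; path=0>2; order=0,2
step 3: discover 1; path=0>2>1; order=0,2,1
step 4: discover 4; path=0>2>4; order=0,2,1,4
step 5: discover 7; path=0>7; order=0,2,1,4,7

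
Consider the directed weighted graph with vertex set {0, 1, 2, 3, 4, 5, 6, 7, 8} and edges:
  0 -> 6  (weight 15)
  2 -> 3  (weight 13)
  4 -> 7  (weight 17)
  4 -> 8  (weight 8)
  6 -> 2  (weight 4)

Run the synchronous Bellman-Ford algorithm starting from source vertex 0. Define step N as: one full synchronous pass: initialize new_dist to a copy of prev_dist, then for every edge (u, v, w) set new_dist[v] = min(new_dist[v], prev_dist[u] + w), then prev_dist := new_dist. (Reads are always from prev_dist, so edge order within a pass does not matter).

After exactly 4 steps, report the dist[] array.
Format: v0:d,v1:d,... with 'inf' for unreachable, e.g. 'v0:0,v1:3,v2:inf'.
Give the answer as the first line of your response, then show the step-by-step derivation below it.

v0:0,v1:inf,v2:19,v3:32,v4:inf,v5:inf,v6:15,v7:inf,v8:inf

step 1: dist = v0:0,v1:inf,v2:inf,v3:inf,v4:inf,v5:inf,v6:15,v7:inf,v8:inf
step 2: dist = v0:0,v1:inf,v2:19,v3:inf,v4:inf,v5:inf,v6:15,v7:inf,v8:inf
step 3: dist = v0:0,v1:inf,v2:19,v3:32,v4:inf,v5:inf,v6:15,v7:inf,v8:inf
step 4: dist = v0:0,v1:inf,v2:19,v3:32,v4:inf,v5:inf,v6:15,v7:inf,v8:inf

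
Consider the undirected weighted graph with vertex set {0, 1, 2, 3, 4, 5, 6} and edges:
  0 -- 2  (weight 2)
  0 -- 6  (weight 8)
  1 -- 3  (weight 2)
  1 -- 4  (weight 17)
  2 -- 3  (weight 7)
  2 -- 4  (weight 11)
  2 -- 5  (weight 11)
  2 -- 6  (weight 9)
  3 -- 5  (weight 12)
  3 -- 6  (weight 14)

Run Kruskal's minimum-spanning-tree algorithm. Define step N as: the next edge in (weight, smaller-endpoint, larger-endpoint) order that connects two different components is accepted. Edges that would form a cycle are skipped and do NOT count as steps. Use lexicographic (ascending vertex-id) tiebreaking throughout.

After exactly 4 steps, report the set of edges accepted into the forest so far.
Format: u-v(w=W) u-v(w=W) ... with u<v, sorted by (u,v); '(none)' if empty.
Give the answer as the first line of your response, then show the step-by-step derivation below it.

0-2(w=2) 0-6(w=8) 1-3(w=2) 2-3(w=7)

step 1: add edge 0-2 (w=2); MST = {0-2(w=2)}
step 2: add edge 1-3 (w=2); MST = {0-2(w=2) 1-3(w=2)}
step 3: add edge 2-3 (w=7); MST = {0-2(w=2) 1-3(w=2) 2-3(w=7)}
step 4: add edge 0-6 (w=8); MST = {0-2(w=2) 0-6(w=8) 1-3(w=2) 2-3(w=7)}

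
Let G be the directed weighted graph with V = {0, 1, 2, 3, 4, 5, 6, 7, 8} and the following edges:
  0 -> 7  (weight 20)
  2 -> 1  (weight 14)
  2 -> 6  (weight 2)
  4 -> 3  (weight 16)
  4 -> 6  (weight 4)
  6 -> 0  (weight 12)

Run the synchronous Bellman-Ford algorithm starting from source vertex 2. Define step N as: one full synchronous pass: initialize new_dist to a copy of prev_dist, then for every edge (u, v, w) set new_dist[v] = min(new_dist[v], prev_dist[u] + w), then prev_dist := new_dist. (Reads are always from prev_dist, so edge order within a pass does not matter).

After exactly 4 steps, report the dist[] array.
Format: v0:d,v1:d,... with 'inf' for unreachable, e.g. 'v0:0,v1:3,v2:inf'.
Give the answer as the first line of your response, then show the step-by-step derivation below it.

v0:14,v1:14,v2:0,v3:inf,v4:inf,v5:inf,v6:2,v7:34,v8:inf

step 1: dist = v0:inf,v1:14,v2:0,v3:inf,v4:inf,v5:inf,v6:2,v7:inf,v8:inf
step 2: dist = v0:14,v1:14,v2:0,v3:inf,v4:inf,v5:inf,v6:2,v7:inf,v8:inf
step 3: dist = v0:14,v1:14,v2:0,v3:inf,v4:inf,v5:inf,v6:2,v7:34,v8:inf
step 4: dist = v0:14,v1:14,v2:0,v3:inf,v4:inf,v5:inf,v6:2,v7:34,v8:inf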